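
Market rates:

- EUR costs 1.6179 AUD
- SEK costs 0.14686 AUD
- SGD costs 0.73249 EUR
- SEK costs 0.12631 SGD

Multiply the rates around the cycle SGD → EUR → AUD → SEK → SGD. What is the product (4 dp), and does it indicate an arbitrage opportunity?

Around SGD → EUR → AUD → SEK → SGD: 1 × 0.73249 × 1.6179 ÷ 0.14686 × 0.12631 = 1.019266
Product > 1; profitable direction is SGD → EUR → AUD → SEK → SGD.

1.0193 (arbitrage exists)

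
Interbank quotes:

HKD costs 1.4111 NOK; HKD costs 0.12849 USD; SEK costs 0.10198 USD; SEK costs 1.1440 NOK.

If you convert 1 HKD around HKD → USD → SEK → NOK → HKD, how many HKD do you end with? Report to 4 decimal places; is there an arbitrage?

1.0215 (arbitrage exists)

Around HKD → USD → SEK → NOK → HKD: 1 × 0.12849 ÷ 0.10198 × 1.1440 ÷ 1.4111 = 1.021463
Product > 1; profitable direction is HKD → USD → SEK → NOK → HKD.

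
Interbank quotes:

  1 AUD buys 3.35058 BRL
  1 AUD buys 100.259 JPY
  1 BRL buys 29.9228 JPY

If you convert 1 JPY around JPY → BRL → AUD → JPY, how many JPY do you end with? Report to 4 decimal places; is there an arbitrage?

Around JPY → BRL → AUD → JPY: 1 ÷ 29.9228 ÷ 3.35058 × 100.259 = 1.000003
Product ≈ 1 (deviation 0.000%, within rounding noise).

1.0000 (no arbitrage)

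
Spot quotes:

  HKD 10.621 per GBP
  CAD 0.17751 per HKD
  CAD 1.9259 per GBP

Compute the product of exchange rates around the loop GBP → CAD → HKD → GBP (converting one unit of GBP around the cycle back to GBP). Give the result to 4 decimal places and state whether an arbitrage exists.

1.0215 (arbitrage exists)

Around GBP → CAD → HKD → GBP: 1 × 1.9259 ÷ 0.17751 ÷ 10.621 = 1.021517
Product > 1; profitable direction is GBP → CAD → HKD → GBP.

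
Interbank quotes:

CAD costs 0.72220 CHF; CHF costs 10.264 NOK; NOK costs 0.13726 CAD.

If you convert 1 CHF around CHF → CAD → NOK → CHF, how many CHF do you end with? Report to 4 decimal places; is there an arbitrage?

Around CHF → CAD → NOK → CHF: 1 ÷ 0.72220 ÷ 0.13726 ÷ 10.264 = 0.982838
Product < 1; profitable direction is CHF → NOK → CAD → CHF.

0.9828 (arbitrage exists)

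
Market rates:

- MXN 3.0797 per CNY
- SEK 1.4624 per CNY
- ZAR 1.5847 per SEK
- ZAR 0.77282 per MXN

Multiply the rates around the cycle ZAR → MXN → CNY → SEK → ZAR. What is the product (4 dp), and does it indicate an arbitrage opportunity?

Around ZAR → MXN → CNY → SEK → ZAR: 1 ÷ 0.77282 ÷ 3.0797 × 1.4624 × 1.5847 = 0.973703
Product < 1; profitable direction is ZAR → SEK → CNY → MXN → ZAR.

0.9737 (arbitrage exists)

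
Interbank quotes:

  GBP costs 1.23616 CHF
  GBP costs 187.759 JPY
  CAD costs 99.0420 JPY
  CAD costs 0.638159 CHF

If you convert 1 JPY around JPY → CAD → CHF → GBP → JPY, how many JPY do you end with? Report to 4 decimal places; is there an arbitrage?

0.9787 (arbitrage exists)

Around JPY → CAD → CHF → GBP → JPY: 1 ÷ 99.0420 × 0.638159 ÷ 1.23616 × 187.759 = 0.978668
Product < 1; profitable direction is JPY → GBP → CHF → CAD → JPY.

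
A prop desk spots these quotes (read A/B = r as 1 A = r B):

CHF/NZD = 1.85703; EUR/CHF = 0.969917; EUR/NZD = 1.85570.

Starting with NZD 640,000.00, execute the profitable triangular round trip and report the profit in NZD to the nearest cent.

Profit: NZD 19,377.69

Profitable loop is NZD → CHF → EUR → NZD:
NZD 640,000.00 ÷ 1.85703 = CHF 344,636.33
CHF 344,636.33 ÷ 0.969917 = EUR 355,325.59
EUR 355,325.59 × 1.85570 = NZD 659,377.69
Profit = NZD 659,377.69 − NZD 640,000.00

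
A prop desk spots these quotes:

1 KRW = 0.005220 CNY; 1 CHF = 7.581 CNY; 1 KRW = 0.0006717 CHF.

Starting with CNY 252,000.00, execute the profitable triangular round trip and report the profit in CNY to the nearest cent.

Profit: CNY 6,326.64

Profitable loop is CNY → CHF → KRW → CNY:
CNY 252,000.00 ÷ 7.581 = CHF 33,241.00
CHF 33,241.00 ÷ 0.0006717 = KRW 49,487,862
KRW 49,487,862 × 0.005220 = CNY 258,326.64
Profit = CNY 258,326.64 − CNY 252,000.00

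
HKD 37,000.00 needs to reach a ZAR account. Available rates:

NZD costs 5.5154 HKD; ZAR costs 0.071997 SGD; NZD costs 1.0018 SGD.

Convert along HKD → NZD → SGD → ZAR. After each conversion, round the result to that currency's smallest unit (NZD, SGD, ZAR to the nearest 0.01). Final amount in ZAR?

HKD 37,000.00 ÷ 5.5154 = NZD 6,708.49
NZD 6,708.49 × 1.0018 = SGD 6,720.57
SGD 6,720.57 ÷ 0.071997 = ZAR 93,345.14

ZAR 93,345.14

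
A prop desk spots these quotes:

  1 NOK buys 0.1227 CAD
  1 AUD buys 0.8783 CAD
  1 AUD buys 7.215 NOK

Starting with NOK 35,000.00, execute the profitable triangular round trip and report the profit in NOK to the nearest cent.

Profit: NOK 278.17

Profitable loop is NOK → CAD → AUD → NOK:
NOK 35,000.00 × 0.1227 = CAD 4,294.50
CAD 4,294.50 ÷ 0.8783 = AUD 4,889.56
AUD 4,889.56 × 7.215 = NOK 35,278.17
Profit = NOK 35,278.17 − NOK 35,000.00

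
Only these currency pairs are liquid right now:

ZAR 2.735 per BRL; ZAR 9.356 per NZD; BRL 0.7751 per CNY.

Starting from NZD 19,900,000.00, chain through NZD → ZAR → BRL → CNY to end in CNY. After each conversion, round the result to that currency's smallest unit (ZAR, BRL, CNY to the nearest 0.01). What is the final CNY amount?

CNY 87,827,035.12

NZD 19,900,000.00 × 9.356 = ZAR 186,184,400.00
ZAR 186,184,400.00 ÷ 2.735 = BRL 68,074,734.92
BRL 68,074,734.92 ÷ 0.7751 = CNY 87,827,035.12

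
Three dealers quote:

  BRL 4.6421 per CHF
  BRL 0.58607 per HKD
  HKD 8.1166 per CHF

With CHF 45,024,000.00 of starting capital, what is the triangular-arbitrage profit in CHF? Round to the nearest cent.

Profit: CHF 1,113,410.82

Profitable loop is CHF → HKD → BRL → CHF:
CHF 45,024,000.00 × 8.1166 = HKD 365,441,798.40
HKD 365,441,798.40 × 0.58607 = BRL 214,174,474.79
BRL 214,174,474.79 ÷ 4.6421 = CHF 46,137,410.82
Profit = CHF 46,137,410.82 − CHF 45,024,000.00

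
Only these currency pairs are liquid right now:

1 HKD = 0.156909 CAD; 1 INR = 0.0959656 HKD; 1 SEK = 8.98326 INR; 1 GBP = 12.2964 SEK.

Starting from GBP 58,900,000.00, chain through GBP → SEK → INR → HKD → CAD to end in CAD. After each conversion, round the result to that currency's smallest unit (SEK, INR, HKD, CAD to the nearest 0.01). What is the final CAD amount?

CAD 97,969,453.20

GBP 58,900,000.00 × 12.2964 = SEK 724,257,960.00
SEK 724,257,960.00 × 8.98326 = INR 6,506,197,561.75
INR 6,506,197,561.75 × 0.0959656 = HKD 624,371,152.73
HKD 624,371,152.73 × 0.156909 = CAD 97,969,453.20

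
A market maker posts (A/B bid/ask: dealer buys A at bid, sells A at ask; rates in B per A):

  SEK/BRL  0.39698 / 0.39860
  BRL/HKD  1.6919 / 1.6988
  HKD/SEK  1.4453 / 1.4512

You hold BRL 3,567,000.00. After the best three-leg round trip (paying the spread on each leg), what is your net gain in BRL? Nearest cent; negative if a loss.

Best loop BRL → SEK → HKD → BRL:
BRL 3,567,000.00 ÷ 0.39860 (buy SEK at ask) = SEK 8,948,820.87
SEK 8,948,820.87 ÷ 1.4512 (buy HKD at ask) = HKD 6,166,497.29
HKD 6,166,497.29 ÷ 1.6988 (buy BRL at ask) = BRL 3,629,913.64

Net profit: BRL 62,913.64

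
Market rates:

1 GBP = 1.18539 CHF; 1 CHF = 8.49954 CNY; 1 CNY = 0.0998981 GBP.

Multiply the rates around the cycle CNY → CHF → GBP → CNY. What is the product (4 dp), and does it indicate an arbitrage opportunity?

Around CNY → CHF → GBP → CNY: 1 ÷ 8.49954 ÷ 1.18539 ÷ 0.0998981 = 0.993542
Product < 1; profitable direction is CNY → GBP → CHF → CNY.

0.9935 (arbitrage exists)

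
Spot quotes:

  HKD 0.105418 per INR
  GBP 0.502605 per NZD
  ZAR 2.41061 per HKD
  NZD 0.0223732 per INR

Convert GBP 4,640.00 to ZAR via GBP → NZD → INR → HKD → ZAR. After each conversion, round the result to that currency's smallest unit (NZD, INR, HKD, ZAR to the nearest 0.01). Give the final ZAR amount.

GBP 4,640.00 ÷ 0.502605 = NZD 9,231.90
NZD 9,231.90 ÷ 0.0223732 = INR 412,632.08
INR 412,632.08 × 0.105418 = HKD 43,498.85
HKD 43,498.85 × 2.41061 = ZAR 104,858.76

ZAR 104,858.76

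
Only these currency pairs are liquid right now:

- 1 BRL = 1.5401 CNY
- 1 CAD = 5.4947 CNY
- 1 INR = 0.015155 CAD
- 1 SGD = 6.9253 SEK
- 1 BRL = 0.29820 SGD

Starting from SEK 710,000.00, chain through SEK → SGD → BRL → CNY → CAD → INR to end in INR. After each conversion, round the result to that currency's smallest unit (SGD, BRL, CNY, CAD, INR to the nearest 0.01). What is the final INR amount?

INR 6,358,593.86

SEK 710,000.00 ÷ 6.9253 = SGD 102,522.63
SGD 102,522.63 ÷ 0.29820 = BRL 343,804.93
BRL 343,804.93 × 1.5401 = CNY 529,493.97
CNY 529,493.97 ÷ 5.4947 = CAD 96,364.49
CAD 96,364.49 ÷ 0.015155 = INR 6,358,593.86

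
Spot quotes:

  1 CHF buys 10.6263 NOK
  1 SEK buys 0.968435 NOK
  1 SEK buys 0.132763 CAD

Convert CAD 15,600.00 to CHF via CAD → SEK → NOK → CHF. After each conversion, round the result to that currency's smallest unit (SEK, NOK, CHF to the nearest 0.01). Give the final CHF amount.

CHF 10,708.68

CAD 15,600.00 ÷ 0.132763 = SEK 117,502.62
SEK 117,502.62 × 0.968435 = NOK 113,793.65
NOK 113,793.65 ÷ 10.6263 = CHF 10,708.68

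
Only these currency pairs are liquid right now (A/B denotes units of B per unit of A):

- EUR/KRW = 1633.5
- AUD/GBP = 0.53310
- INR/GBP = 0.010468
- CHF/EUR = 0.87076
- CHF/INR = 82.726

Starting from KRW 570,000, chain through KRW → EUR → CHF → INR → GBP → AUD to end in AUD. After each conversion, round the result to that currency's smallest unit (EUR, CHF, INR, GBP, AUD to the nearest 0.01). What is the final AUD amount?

AUD 650.95

KRW 570,000 ÷ 1633.5 = EUR 348.94
EUR 348.94 ÷ 0.87076 = CHF 400.73
CHF 400.73 × 82.726 = INR 33,150.79
INR 33,150.79 × 0.010468 = GBP 347.02
GBP 347.02 ÷ 0.53310 = AUD 650.95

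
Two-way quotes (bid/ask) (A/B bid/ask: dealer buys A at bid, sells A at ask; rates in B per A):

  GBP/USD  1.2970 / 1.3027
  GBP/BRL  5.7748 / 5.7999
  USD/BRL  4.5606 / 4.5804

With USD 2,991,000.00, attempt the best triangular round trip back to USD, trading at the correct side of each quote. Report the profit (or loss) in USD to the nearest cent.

Best loop USD → BRL → GBP → USD:
USD 2,991,000.00 × 4.5606 (sell USD at bid) = BRL 13,640,754.60
BRL 13,640,754.60 ÷ 5.7999 (buy GBP at ask) = GBP 2,351,894.79
GBP 2,351,894.79 × 1.2970 (sell GBP at bid) = USD 3,050,407.54

Net profit: USD 59,407.54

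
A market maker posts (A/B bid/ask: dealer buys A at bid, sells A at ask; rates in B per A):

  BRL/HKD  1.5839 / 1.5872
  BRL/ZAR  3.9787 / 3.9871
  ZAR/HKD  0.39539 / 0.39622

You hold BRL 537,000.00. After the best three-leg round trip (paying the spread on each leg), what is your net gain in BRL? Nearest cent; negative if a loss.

Net profit: BRL 1,404.30

Best loop BRL → HKD → ZAR → BRL:
BRL 537,000.00 × 1.5839 (sell BRL at bid) = HKD 850,554.30
HKD 850,554.30 ÷ 0.39622 (buy ZAR at ask) = ZAR 2,146,671.80
ZAR 2,146,671.80 ÷ 3.9871 (buy BRL at ask) = BRL 538,404.30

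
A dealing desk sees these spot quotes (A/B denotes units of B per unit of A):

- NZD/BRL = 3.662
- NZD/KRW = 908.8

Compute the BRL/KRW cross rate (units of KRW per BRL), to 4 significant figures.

1 BRL ÷ 3.662 = 0.273075 NZD
0.273075 NZD × 908.8 = 248.17 KRW

BRL/KRW = 248.2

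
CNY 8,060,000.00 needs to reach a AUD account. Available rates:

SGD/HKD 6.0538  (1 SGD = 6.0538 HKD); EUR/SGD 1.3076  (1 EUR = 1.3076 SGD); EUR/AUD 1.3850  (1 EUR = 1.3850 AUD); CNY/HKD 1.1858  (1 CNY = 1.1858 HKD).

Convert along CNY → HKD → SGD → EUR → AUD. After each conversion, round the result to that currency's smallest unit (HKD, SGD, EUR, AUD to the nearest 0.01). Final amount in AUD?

CNY 8,060,000.00 × 1.1858 = HKD 9,557,548.00
HKD 9,557,548.00 ÷ 6.0538 = SGD 1,578,768.38
SGD 1,578,768.38 ÷ 1.3076 = EUR 1,207,378.69
EUR 1,207,378.69 × 1.3850 = AUD 1,672,219.49

AUD 1,672,219.49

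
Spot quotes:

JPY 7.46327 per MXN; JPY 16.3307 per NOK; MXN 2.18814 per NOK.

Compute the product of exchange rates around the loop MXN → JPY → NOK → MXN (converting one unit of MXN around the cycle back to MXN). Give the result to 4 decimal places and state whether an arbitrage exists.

Around MXN → JPY → NOK → MXN: 1 × 7.46327 ÷ 16.3307 × 2.18814 = 0.999999
Product ≈ 1 (deviation 0.000%, within rounding noise).

1.0000 (no arbitrage)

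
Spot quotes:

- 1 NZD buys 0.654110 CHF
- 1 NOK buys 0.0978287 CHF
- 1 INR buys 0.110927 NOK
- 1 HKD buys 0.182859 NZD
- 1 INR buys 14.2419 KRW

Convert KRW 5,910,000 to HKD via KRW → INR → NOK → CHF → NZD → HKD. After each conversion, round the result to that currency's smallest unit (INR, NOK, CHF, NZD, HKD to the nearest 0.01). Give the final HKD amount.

HKD 37,649.23

KRW 5,910,000 ÷ 14.2419 = INR 414,972.72
INR 414,972.72 × 0.110927 = NOK 46,031.68
NOK 46,031.68 × 0.0978287 = CHF 4,503.22
CHF 4,503.22 ÷ 0.654110 = NZD 6,884.50
NZD 6,884.50 ÷ 0.182859 = HKD 37,649.23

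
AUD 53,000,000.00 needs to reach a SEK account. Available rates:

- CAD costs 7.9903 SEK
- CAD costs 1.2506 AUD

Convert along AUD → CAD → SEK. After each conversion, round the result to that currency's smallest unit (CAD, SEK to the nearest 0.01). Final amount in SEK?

SEK 338,626,179.40

AUD 53,000,000.00 ÷ 1.2506 = CAD 42,379,657.76
CAD 42,379,657.76 × 7.9903 = SEK 338,626,179.40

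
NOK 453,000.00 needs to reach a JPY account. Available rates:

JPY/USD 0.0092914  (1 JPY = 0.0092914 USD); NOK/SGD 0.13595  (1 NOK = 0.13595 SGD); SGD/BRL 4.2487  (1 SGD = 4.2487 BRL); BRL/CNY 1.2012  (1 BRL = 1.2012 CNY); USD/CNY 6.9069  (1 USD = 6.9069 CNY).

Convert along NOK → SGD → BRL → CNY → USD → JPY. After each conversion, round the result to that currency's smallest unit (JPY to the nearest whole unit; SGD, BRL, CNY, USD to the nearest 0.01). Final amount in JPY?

JPY 4,897,613

NOK 453,000.00 × 0.13595 = SGD 61,585.35
SGD 61,585.35 × 4.2487 = BRL 261,657.68
BRL 261,657.68 × 1.2012 = CNY 314,303.21
CNY 314,303.21 ÷ 6.9069 = USD 45,505.68
USD 45,505.68 ÷ 0.0092914 = JPY 4,897,613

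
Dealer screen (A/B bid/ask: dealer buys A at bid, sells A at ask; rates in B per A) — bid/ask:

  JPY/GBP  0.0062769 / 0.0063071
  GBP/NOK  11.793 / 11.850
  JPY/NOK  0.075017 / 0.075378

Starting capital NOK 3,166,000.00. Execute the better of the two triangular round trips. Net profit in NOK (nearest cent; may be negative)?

Net profit: NOK 11,770.55

Best loop NOK → GBP → JPY → NOK:
NOK 3,166,000.00 ÷ 11.850 (buy GBP at ask) = GBP 267,173.00
GBP 267,173.00 ÷ 0.0063071 (buy JPY at ask) = JPY 42,360,672
JPY 42,360,672 × 0.075017 (sell JPY at bid) = NOK 3,177,770.55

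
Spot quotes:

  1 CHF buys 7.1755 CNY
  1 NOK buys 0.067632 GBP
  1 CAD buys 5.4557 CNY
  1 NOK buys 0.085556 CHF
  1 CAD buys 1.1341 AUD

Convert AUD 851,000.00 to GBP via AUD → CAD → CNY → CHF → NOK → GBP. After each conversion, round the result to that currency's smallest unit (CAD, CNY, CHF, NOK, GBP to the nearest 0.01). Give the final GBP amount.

AUD 851,000.00 ÷ 1.1341 = CAD 750,374.75
CAD 750,374.75 × 5.4557 = CNY 4,093,819.52
CNY 4,093,819.52 ÷ 7.1755 = CHF 570,527.42
CHF 570,527.42 ÷ 0.085556 = NOK 6,668,467.67
NOK 6,668,467.67 × 0.067632 = GBP 451,001.81

GBP 451,001.81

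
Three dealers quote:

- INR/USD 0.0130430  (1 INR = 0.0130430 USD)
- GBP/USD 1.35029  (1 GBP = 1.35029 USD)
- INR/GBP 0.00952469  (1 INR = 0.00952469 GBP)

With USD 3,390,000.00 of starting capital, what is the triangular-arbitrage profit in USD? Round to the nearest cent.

Profitable loop is USD → GBP → INR → USD:
USD 3,390,000.00 ÷ 1.35029 = GBP 2,510,571.80
GBP 2,510,571.80 ÷ 0.00952469 = INR 263,585,670.83
INR 263,585,670.83 × 0.0130430 = USD 3,437,947.90
Profit = USD 3,437,947.90 − USD 3,390,000.00

Profit: USD 47,947.90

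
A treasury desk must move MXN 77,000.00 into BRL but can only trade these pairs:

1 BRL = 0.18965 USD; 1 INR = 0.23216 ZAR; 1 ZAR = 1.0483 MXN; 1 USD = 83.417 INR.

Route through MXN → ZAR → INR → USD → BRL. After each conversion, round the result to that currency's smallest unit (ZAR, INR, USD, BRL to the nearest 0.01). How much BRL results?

BRL 19,999.10

MXN 77,000.00 ÷ 1.0483 = ZAR 73,452.26
ZAR 73,452.26 ÷ 0.23216 = INR 316,386.37
INR 316,386.37 ÷ 83.417 = USD 3,792.83
USD 3,792.83 ÷ 0.18965 = BRL 19,999.10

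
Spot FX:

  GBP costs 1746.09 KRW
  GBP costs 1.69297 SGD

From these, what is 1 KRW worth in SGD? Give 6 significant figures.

KRW/SGD = 0.000969578

1 KRW ÷ 1746.09 = 0.000572708 GBP
0.000572708 GBP × 1.69297 = 0.000969578 SGD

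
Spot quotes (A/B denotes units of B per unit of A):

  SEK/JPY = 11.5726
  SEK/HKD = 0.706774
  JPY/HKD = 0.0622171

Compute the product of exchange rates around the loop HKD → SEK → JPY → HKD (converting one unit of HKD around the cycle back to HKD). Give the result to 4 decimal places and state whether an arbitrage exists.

Around HKD → SEK → JPY → HKD: 1 ÷ 0.706774 × 11.5726 × 0.0622171 = 1.018732
Product > 1; profitable direction is HKD → SEK → JPY → HKD.

1.0187 (arbitrage exists)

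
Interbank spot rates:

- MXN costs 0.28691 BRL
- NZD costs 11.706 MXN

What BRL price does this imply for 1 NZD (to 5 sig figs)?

1 NZD × 11.706 = 11.706 MXN
11.706 MXN × 0.28691 = 3.35857 BRL

NZD/BRL = 3.3586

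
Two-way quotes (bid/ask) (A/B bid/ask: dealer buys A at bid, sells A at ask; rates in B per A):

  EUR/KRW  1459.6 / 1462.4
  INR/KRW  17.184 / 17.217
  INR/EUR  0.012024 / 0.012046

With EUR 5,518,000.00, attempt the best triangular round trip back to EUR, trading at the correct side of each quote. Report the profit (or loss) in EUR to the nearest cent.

Best loop EUR → KRW → INR → EUR:
EUR 5,518,000.00 × 1459.6 (sell EUR at bid) = KRW 8,054,072,800
KRW 8,054,072,800 ÷ 17.217 (buy INR at ask) = INR 467,797,688.33
INR 467,797,688.33 × 0.012024 (sell INR at bid) = EUR 5,624,799.40

Net profit: EUR 106,799.40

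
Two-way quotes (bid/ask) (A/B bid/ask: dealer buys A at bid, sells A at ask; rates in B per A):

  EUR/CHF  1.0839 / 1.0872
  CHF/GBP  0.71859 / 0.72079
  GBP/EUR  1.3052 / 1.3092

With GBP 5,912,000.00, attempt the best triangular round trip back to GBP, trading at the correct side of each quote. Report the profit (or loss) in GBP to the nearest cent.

Best loop GBP → EUR → CHF → GBP:
GBP 5,912,000.00 × 1.3052 (sell GBP at bid) = EUR 7,716,342.40
EUR 7,716,342.40 × 1.0839 (sell EUR at bid) = CHF 8,363,743.53
CHF 8,363,743.53 × 0.71859 (sell CHF at bid) = GBP 6,010,102.46

Net profit: GBP 98,102.46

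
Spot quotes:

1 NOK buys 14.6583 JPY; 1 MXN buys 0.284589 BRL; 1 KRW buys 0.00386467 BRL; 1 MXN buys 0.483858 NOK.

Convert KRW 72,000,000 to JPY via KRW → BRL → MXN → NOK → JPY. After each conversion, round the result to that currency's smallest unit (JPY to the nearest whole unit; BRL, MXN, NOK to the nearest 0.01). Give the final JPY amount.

JPY 6,934,711

KRW 72,000,000 × 0.00386467 = BRL 278,256.24
BRL 278,256.24 ÷ 0.284589 = MXN 977,747.70
MXN 977,747.70 × 0.483858 = NOK 473,091.05
NOK 473,091.05 × 14.6583 = JPY 6,934,711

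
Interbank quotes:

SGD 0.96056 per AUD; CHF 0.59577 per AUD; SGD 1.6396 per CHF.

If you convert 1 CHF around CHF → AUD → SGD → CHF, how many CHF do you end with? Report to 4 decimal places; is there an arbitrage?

Around CHF → AUD → SGD → CHF: 1 ÷ 0.59577 × 0.96056 ÷ 1.6396 = 0.983350
Product < 1; profitable direction is CHF → SGD → AUD → CHF.

0.9833 (arbitrage exists)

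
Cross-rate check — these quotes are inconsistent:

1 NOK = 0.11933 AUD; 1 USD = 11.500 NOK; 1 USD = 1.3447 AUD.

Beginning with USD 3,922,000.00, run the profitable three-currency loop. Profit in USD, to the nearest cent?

Profit: USD 80,484.56

Profitable loop is USD → NOK → AUD → USD:
USD 3,922,000.00 × 11.500 = NOK 45,103,000.00
NOK 45,103,000.00 × 0.11933 = AUD 5,382,140.99
AUD 5,382,140.99 ÷ 1.3447 = USD 4,002,484.56
Profit = USD 4,002,484.56 − USD 3,922,000.00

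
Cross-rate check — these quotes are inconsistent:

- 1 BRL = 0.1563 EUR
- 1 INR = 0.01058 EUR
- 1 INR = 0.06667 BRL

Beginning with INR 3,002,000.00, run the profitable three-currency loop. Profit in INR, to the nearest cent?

Profit: INR 45,943.57

Profitable loop is INR → EUR → BRL → INR:
INR 3,002,000.00 × 0.01058 = EUR 31,761.16
EUR 31,761.16 ÷ 0.1563 = BRL 203,206.40
BRL 203,206.40 ÷ 0.06667 = INR 3,047,943.57
Profit = INR 3,047,943.57 − INR 3,002,000.00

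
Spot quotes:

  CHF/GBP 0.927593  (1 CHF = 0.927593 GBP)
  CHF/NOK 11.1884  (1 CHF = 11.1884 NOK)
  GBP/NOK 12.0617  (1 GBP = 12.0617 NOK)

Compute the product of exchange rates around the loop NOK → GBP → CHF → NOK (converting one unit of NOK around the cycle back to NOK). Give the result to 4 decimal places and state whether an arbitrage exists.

1.0000 (no arbitrage)

Around NOK → GBP → CHF → NOK: 1 ÷ 12.0617 ÷ 0.927593 × 11.1884 = 1.000005
Product ≈ 1 (deviation 0.000%, within rounding noise).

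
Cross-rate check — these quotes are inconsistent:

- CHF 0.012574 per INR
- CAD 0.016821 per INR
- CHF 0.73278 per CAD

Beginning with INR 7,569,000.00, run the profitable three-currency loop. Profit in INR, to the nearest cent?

Profitable loop is INR → CHF → CAD → INR:
INR 7,569,000.00 × 0.012574 = CHF 95,172.61
CHF 95,172.61 ÷ 0.73278 = CAD 129,878.83
CAD 129,878.83 ÷ 0.016821 = INR 7,721,230.95
Profit = INR 7,721,230.95 − INR 7,569,000.00

Profit: INR 152,230.95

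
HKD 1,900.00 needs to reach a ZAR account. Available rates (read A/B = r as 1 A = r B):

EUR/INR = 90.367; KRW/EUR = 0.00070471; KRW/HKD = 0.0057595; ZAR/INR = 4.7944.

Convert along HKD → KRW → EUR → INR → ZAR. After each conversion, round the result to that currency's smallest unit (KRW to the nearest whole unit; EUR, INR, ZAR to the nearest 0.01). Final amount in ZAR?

ZAR 4,381.89

HKD 1,900.00 ÷ 0.0057595 = KRW 329,890
KRW 329,890 × 0.00070471 = EUR 232.48
EUR 232.48 × 90.367 = INR 21,008.52
INR 21,008.52 ÷ 4.7944 = ZAR 4,381.89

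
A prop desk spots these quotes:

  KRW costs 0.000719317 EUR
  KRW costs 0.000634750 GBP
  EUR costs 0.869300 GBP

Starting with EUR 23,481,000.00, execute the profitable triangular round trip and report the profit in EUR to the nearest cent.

Profitable loop is EUR → KRW → GBP → EUR:
EUR 23,481,000.00 ÷ 0.000719317 = KRW 32,643,465,955
KRW 32,643,465,955 × 0.000634750 = GBP 20,720,440.01
GBP 20,720,440.01 ÷ 0.869300 = EUR 23,835,775.93
Profit = EUR 23,835,775.93 − EUR 23,481,000.00

Profit: EUR 354,775.93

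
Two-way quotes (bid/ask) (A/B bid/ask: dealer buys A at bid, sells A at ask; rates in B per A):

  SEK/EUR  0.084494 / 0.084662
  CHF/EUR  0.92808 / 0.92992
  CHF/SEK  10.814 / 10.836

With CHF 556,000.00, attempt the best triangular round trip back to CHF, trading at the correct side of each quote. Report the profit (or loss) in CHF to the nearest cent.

Net profit: CHF 6,474.30

Best loop CHF → EUR → SEK → CHF:
CHF 556,000.00 × 0.92808 (sell CHF at bid) = EUR 516,012.48
EUR 516,012.48 ÷ 0.084662 (buy SEK at ask) = SEK 6,094,971.53
SEK 6,094,971.53 ÷ 10.836 (buy CHF at ask) = CHF 562,474.30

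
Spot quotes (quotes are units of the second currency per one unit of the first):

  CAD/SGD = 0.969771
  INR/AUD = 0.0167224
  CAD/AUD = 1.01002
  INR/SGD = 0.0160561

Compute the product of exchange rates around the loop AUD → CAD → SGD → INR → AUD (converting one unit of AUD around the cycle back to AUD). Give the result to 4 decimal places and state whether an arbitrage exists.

Around AUD → CAD → SGD → INR → AUD: 1 ÷ 1.01002 × 0.969771 ÷ 0.0160561 × 0.0167224 = 0.999995
Product ≈ 1 (deviation 0.001%, within rounding noise).

1.0000 (no arbitrage)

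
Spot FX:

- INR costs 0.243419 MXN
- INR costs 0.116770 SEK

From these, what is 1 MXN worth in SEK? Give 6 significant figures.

MXN/SEK = 0.479708

1 MXN ÷ 0.243419 = 4.10814 INR
4.10814 INR × 0.116770 = 0.479708 SEK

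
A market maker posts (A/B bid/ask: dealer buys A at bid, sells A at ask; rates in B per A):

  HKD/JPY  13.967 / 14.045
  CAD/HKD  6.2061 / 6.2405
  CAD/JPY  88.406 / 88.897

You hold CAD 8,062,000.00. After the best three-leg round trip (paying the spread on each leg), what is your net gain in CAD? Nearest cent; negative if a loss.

Best loop CAD → JPY → HKD → CAD:
CAD 8,062,000.00 × 88.406 (sell CAD at bid) = JPY 712,729,172
JPY 712,729,172 ÷ 14.045 (buy HKD at ask) = HKD 50,746,114.06
HKD 50,746,114.06 ÷ 6.2405 (buy CAD at ask) = CAD 8,131,738.49

Net profit: CAD 69,738.49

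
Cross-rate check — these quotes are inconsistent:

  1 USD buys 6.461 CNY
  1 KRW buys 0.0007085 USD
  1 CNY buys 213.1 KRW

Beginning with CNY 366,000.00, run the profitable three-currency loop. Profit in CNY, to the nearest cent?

Profit: CNY 9,195.86

Profitable loop is CNY → USD → KRW → CNY:
CNY 366,000.00 ÷ 6.461 = USD 56,647.58
USD 56,647.58 ÷ 0.0007085 = KRW 79,954,238
KRW 79,954,238 ÷ 213.1 = CNY 375,195.86
Profit = CNY 375,195.86 − CNY 366,000.00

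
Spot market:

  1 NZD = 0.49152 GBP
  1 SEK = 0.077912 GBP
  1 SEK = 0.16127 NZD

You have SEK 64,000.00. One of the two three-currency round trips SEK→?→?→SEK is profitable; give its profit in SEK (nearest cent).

Profitable loop is SEK → NZD → GBP → SEK:
SEK 64,000.00 × 0.16127 = NZD 10,321.28
NZD 10,321.28 × 0.49152 = GBP 5,073.12
GBP 5,073.12 ÷ 0.077912 = SEK 65,113.40
Profit = SEK 65,113.40 − SEK 64,000.00

Profit: SEK 1,113.40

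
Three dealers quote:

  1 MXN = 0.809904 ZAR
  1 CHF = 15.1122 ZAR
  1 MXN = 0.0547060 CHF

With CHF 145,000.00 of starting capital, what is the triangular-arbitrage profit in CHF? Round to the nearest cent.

Profitable loop is CHF → ZAR → MXN → CHF:
CHF 145,000.00 × 15.1122 = ZAR 2,191,269.00
ZAR 2,191,269.00 ÷ 0.809904 = MXN 2,705,591.03
MXN 2,705,591.03 × 0.0547060 = CHF 148,012.06
Profit = CHF 148,012.06 − CHF 145,000.00

Profit: CHF 3,012.06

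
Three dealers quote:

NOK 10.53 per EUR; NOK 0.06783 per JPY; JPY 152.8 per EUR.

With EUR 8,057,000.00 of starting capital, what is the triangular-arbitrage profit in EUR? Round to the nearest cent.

Profitable loop is EUR → NOK → JPY → EUR:
EUR 8,057,000.00 × 10.53 = NOK 84,840,210.00
NOK 84,840,210.00 ÷ 0.06783 = JPY 1,250,777,090
JPY 1,250,777,090 ÷ 152.8 = EUR 8,185,713.94
Profit = EUR 8,185,713.94 − EUR 8,057,000.00

Profit: EUR 128,713.94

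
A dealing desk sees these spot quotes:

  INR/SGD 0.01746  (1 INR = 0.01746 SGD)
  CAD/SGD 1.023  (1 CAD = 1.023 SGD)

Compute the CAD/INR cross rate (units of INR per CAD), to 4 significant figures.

CAD/INR = 58.59

1 CAD × 1.023 = 1.023 SGD
1.023 SGD ÷ 0.01746 = 58.5911 INR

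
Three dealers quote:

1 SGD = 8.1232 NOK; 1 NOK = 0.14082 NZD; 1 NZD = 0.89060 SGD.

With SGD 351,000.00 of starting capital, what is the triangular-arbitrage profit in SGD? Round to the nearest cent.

Profitable loop is SGD → NOK → NZD → SGD:
SGD 351,000.00 × 8.1232 = NOK 2,851,243.20
NOK 2,851,243.20 × 0.14082 = NZD 401,512.07
NZD 401,512.07 × 0.89060 = SGD 357,586.65
Profit = SGD 357,586.65 − SGD 351,000.00

Profit: SGD 6,586.65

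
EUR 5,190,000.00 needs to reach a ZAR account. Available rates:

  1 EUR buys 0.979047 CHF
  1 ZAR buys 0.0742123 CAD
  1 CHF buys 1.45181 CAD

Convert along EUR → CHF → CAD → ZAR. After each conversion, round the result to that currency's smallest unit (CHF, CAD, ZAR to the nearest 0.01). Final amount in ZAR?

ZAR 99,404,212.91

EUR 5,190,000.00 × 0.979047 = CHF 5,081,253.93
CHF 5,081,253.93 × 1.45181 = CAD 7,377,015.27
CAD 7,377,015.27 ÷ 0.0742123 = ZAR 99,404,212.91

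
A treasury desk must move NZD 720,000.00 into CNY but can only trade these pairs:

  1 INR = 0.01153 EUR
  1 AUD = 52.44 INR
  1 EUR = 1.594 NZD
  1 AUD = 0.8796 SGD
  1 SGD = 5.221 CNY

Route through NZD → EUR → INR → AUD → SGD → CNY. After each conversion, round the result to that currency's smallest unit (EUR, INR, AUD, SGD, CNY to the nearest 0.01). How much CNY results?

CNY 3,430,766.04

NZD 720,000.00 ÷ 1.594 = EUR 451,693.85
EUR 451,693.85 ÷ 0.01153 = INR 39,175,529.05
INR 39,175,529.05 ÷ 52.44 = AUD 747,054.33
AUD 747,054.33 × 0.8796 = SGD 657,108.99
SGD 657,108.99 × 5.221 = CNY 3,430,766.04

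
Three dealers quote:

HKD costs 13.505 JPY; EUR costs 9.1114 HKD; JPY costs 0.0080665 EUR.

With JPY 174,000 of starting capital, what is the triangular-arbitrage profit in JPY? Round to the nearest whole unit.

Profitable loop is JPY → HKD → EUR → JPY:
JPY 174,000 ÷ 13.505 = HKD 12,884.12
HKD 12,884.12 ÷ 9.1114 = EUR 1,414.07
EUR 1,414.07 ÷ 0.0080665 = JPY 175,301
Profit = JPY 175,301 − JPY 174,000

Profit: JPY 1,301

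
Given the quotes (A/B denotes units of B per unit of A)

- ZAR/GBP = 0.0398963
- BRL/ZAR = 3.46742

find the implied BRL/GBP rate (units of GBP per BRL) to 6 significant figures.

BRL/GBP = 0.138337

1 BRL × 3.46742 = 3.46742 ZAR
3.46742 ZAR × 0.0398963 = 0.138337 GBP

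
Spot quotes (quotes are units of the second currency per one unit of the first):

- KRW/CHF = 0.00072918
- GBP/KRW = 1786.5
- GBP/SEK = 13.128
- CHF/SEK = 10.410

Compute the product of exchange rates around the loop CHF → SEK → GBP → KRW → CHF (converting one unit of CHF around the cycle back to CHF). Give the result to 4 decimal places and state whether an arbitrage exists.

1.0330 (arbitrage exists)

Around CHF → SEK → GBP → KRW → CHF: 1 × 10.410 ÷ 13.128 × 1786.5 × 0.00072918 = 1.032975
Product > 1; profitable direction is CHF → SEK → GBP → KRW → CHF.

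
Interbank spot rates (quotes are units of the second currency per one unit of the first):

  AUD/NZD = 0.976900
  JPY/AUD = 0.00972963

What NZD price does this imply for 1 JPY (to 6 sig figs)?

1 JPY × 0.00972963 = 0.00972963 AUD
0.00972963 AUD × 0.976900 = 0.00950488 NZD

JPY/NZD = 0.00950488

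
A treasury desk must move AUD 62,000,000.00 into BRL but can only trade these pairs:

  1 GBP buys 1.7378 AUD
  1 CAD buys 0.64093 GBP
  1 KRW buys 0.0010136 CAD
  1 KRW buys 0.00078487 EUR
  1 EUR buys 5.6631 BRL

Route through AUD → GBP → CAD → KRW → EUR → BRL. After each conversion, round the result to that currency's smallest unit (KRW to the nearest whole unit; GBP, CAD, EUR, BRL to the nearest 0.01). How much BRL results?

BRL 244,099,367.76

AUD 62,000,000.00 ÷ 1.7378 = GBP 35,677,293.13
GBP 35,677,293.13 ÷ 0.64093 = CAD 55,664,882.48
CAD 55,664,882.48 ÷ 0.0010136 = KRW 54,917,997,711
KRW 54,917,997,711 × 0.00078487 = EUR 43,103,488.86
EUR 43,103,488.86 × 5.6631 = BRL 244,099,367.76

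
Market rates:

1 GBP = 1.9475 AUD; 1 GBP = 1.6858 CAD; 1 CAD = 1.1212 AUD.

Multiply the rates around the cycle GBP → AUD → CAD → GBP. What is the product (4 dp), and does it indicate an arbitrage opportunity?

1.0304 (arbitrage exists)

Around GBP → AUD → CAD → GBP: 1 × 1.9475 ÷ 1.1212 ÷ 1.6858 = 1.030358
Product > 1; profitable direction is GBP → AUD → CAD → GBP.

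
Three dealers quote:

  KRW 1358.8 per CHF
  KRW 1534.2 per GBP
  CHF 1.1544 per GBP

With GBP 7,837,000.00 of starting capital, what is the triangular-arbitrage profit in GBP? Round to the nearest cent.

Profit: GBP 175,715.53

Profitable loop is GBP → CHF → KRW → GBP:
GBP 7,837,000.00 × 1.1544 = CHF 9,047,032.80
CHF 9,047,032.80 × 1358.8 = KRW 12,293,108,169
KRW 12,293,108,169 ÷ 1534.2 = GBP 8,012,715.53
Profit = GBP 8,012,715.53 − GBP 7,837,000.00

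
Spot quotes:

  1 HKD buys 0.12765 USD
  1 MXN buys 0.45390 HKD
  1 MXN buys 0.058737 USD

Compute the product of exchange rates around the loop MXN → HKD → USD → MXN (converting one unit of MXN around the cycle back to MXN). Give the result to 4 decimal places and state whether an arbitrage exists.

0.9864 (arbitrage exists)

Around MXN → HKD → USD → MXN: 1 × 0.45390 × 0.12765 ÷ 0.058737 = 0.986437
Product < 1; profitable direction is MXN → USD → HKD → MXN.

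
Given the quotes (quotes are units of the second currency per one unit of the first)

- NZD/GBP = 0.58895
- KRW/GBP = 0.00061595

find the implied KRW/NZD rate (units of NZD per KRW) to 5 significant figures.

1 KRW × 0.00061595 = 0.00061595 GBP
0.00061595 GBP ÷ 0.58895 = 0.00104584 NZD

KRW/NZD = 0.0010458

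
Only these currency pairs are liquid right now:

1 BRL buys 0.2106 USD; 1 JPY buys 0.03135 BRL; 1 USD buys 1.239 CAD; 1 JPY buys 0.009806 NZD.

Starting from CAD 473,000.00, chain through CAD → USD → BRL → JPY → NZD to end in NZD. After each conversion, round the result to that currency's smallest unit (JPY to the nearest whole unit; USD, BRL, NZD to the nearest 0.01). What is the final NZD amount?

CAD 473,000.00 ÷ 1.239 = USD 381,759.48
USD 381,759.48 ÷ 0.2106 = BRL 1,812,723.08
BRL 1,812,723.08 ÷ 0.03135 = JPY 57,822,108
JPY 57,822,108 × 0.009806 = NZD 567,003.59

NZD 567,003.59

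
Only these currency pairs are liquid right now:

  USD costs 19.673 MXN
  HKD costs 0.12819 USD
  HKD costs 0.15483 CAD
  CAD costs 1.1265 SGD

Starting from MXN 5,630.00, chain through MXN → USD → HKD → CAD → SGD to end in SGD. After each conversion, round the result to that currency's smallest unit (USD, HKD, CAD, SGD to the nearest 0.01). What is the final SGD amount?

MXN 5,630.00 ÷ 19.673 = USD 286.18
USD 286.18 ÷ 0.12819 = HKD 2,232.47
HKD 2,232.47 × 0.15483 = CAD 345.65
CAD 345.65 × 1.1265 = SGD 389.37

SGD 389.37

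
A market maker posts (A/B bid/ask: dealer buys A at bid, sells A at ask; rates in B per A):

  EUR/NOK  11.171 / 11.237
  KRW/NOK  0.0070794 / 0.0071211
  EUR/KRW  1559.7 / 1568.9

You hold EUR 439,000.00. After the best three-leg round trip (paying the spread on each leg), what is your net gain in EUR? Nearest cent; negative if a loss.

Best loop EUR → NOK → KRW → EUR:
EUR 439,000.00 × 11.171 (sell EUR at bid) = NOK 4,904,069.00
NOK 4,904,069.00 ÷ 0.0071211 (buy KRW at ask) = KRW 688,667,341
KRW 688,667,341 ÷ 1568.9 (buy EUR at ask) = EUR 438,949.16

Net result: EUR -50.84 (no profitable arbitrage after spreads)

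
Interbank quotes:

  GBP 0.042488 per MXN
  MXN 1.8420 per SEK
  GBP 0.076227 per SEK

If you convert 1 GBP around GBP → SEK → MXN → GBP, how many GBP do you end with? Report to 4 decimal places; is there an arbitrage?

Around GBP → SEK → MXN → GBP: 1 ÷ 0.076227 × 1.8420 × 0.042488 = 1.026708
Product > 1; profitable direction is GBP → SEK → MXN → GBP.

1.0267 (arbitrage exists)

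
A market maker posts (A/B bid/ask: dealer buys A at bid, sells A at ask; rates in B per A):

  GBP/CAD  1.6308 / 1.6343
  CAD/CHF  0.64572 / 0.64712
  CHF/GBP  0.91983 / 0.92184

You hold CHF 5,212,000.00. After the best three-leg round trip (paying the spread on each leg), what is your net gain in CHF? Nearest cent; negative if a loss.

Best loop CHF → CAD → GBP → CHF:
CHF 5,212,000.00 ÷ 0.64712 (buy CAD at ask) = CAD 8,054,147.61
CAD 8,054,147.61 ÷ 1.6343 (buy GBP at ask) = GBP 4,928,194.09
GBP 4,928,194.09 ÷ 0.92184 (buy CHF at ask) = CHF 5,346,040.63

Net profit: CHF 134,040.63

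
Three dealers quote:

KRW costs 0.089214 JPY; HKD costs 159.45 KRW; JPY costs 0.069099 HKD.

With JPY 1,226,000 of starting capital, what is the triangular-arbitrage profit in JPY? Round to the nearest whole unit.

Profitable loop is JPY → KRW → HKD → JPY:
JPY 1,226,000 ÷ 0.089214 = KRW 13,742,238
KRW 13,742,238 ÷ 159.45 = HKD 86,185.25
HKD 86,185.25 ÷ 0.069099 = JPY 1,247,272
Profit = JPY 1,247,272 − JPY 1,226,000

Profit: JPY 21,272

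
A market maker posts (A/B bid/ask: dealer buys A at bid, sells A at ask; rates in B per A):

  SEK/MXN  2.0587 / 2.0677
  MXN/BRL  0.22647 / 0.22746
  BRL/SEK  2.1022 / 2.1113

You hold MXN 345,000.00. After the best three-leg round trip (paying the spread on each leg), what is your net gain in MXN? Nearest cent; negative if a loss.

Best loop MXN → SEK → BRL → MXN:
MXN 345,000.00 ÷ 2.0677 (buy SEK at ask) = SEK 166,852.06
SEK 166,852.06 ÷ 2.1113 (buy BRL at ask) = BRL 79,028.11
BRL 79,028.11 ÷ 0.22746 (buy MXN at ask) = MXN 347,437.41

Net profit: MXN 2,437.41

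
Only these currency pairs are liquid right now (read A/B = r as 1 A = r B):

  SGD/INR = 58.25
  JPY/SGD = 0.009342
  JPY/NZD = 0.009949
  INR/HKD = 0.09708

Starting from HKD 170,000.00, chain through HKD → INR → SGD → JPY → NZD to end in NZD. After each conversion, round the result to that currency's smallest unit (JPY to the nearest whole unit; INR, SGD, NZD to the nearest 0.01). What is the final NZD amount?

HKD 170,000.00 ÷ 0.09708 = INR 1,751,133.09
INR 1,751,133.09 ÷ 58.25 = SGD 30,062.37
SGD 30,062.37 ÷ 0.009342 = JPY 3,217,980
JPY 3,217,980 × 0.009949 = NZD 32,015.68

NZD 32,015.68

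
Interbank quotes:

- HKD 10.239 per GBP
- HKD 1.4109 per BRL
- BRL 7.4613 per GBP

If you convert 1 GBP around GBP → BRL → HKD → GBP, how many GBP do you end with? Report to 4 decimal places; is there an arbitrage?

1.0281 (arbitrage exists)

Around GBP → BRL → HKD → GBP: 1 × 7.4613 × 1.4109 ÷ 10.239 = 1.028142
Product > 1; profitable direction is GBP → BRL → HKD → GBP.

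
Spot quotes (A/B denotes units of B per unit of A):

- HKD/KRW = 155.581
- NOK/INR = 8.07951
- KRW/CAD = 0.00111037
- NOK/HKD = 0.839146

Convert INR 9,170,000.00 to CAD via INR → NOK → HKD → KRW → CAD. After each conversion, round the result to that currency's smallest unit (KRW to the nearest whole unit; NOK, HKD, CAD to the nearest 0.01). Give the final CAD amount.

CAD 164,530.39

INR 9,170,000.00 ÷ 8.07951 = NOK 1,134,969.82
NOK 1,134,969.82 × 0.839146 = HKD 952,405.38
HKD 952,405.38 × 155.581 = KRW 148,176,181
KRW 148,176,181 × 0.00111037 = CAD 164,530.39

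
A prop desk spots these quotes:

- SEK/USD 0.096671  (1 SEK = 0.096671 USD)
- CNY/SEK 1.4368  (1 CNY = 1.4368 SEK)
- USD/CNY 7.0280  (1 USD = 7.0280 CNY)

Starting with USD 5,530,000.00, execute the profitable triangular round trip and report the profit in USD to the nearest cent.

Profit: USD 135,012.18

Profitable loop is USD → SEK → CNY → USD:
USD 5,530,000.00 ÷ 0.096671 = SEK 57,204,332.22
SEK 57,204,332.22 ÷ 1.4368 = CNY 39,813,705.61
CNY 39,813,705.61 ÷ 7.0280 = USD 5,665,012.18
Profit = USD 5,665,012.18 − USD 5,530,000.00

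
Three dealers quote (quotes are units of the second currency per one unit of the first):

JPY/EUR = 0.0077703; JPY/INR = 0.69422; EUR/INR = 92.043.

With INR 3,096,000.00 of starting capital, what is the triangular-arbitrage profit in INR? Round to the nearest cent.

Profitable loop is INR → JPY → EUR → INR:
INR 3,096,000.00 ÷ 0.69422 = JPY 4,459,681
JPY 4,459,681 × 0.0077703 = EUR 34,653.06
EUR 34,653.06 × 92.043 = INR 3,189,571.80
Profit = INR 3,189,571.80 − INR 3,096,000.00

Profit: INR 93,571.80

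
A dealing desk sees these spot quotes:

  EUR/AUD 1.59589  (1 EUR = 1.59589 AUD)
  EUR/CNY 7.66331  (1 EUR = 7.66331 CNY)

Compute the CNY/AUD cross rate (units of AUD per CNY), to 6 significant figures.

CNY/AUD = 0.208251

1 CNY ÷ 7.66331 = 0.130492 EUR
0.130492 EUR × 1.59589 = 0.208251 AUD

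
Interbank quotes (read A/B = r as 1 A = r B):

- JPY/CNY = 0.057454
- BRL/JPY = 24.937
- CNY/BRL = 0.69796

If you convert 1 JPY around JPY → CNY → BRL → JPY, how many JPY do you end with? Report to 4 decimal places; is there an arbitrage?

Around JPY → CNY → BRL → JPY: 1 × 0.057454 × 0.69796 × 24.937 = 0.999989
Product ≈ 1 (deviation 0.001%, within rounding noise).

1.0000 (no arbitrage)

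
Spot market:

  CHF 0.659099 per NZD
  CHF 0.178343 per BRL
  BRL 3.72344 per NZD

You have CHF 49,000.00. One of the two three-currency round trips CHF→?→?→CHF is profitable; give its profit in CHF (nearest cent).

Profit: CHF 368.04

Profitable loop is CHF → NZD → BRL → CHF:
CHF 49,000.00 ÷ 0.659099 = NZD 74,343.91
NZD 74,343.91 × 3.72344 = BRL 276,815.11
BRL 276,815.11 × 0.178343 = CHF 49,368.04
Profit = CHF 49,368.04 − CHF 49,000.00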